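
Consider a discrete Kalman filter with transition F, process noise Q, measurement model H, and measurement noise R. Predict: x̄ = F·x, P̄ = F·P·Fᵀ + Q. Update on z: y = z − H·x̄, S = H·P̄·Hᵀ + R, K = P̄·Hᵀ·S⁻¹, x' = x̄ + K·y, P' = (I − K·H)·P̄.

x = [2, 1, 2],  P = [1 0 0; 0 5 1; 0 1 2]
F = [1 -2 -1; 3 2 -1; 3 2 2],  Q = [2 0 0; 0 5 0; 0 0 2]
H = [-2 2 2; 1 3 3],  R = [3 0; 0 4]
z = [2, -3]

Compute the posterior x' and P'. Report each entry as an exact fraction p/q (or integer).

x' = [-177079/140822, -234371/70411, 413321/140822]
P' = [90347/140822 14078/70411 -14009/140822; 14078/70411 360890/70411 -348576/70411; -14009/140822 -348576/70411 713887/140822]

x̄ = F·x = [-2, 6, 12]
P̄ = F·P·Fᵀ + Q = [29 -15 -27; -15 32 27; -27 27 47]
y = z − H·x̄ = [-38, -55]
S = H·P̄·Hᵀ + R = [987 908; 908 978]
K = P̄·Hᵀ·S⁻¹ = [-25400/70411 33197/140822; -1176/70411 12755/70411; 10248/70411 9049/140822]
x' = x̄ + K·y = [-177079/140822, -234371/70411, 413321/140822]
P' = (I − K·H)·P̄ = [90347/140822 14078/70411 -14009/140822; 14078/70411 360890/70411 -348576/70411; -14009/140822 -348576/70411 713887/140822]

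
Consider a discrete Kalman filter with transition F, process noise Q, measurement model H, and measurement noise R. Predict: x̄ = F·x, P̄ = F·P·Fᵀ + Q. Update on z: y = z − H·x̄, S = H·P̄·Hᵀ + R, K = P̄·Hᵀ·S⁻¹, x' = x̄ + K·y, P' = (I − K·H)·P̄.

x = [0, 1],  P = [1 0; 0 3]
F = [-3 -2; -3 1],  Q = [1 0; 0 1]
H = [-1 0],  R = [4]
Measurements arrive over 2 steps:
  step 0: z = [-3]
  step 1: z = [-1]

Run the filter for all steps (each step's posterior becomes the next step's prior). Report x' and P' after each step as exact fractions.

step 0: x̄ = F·x = [-2, 1]
step 0: P̄ = F·P·Fᵀ + Q = [22 3; 3 13]
step 0: y = z − H·x̄ = [-5]
step 0: S = H·P̄·Hᵀ + R = [26]
step 0: K = P̄·Hᵀ·S⁻¹ = [-11/13; -3/26]
step 0: x' = x̄ + K·y = [29/13, 41/26]
step 0: P' = (I − K·H)·P̄ = [44/13 6/13; 6/13 329/26]
step 1: x̄ = F·x = [-128/13, -133/26]
step 1: P̄ = F·P·Fᵀ + Q = [1139/13 85/13; 85/13 1075/26]
step 1: y = z − H·x̄ = [-141/13]
step 1: S = H·P̄·Hᵀ + R = [1191/13]
step 1: K = P̄·Hᵀ·S⁻¹ = [-1139/1191; -85/1191]
step 1: x' = x̄ + K·y = [209/397, -3447/794]
step 1: P' = (I − K·H)·P̄ = [4556/1191 340/1191; 340/1191 97375/2382]

step 0: x' = [29/13, 41/26], P' = [44/13 6/13; 6/13 329/26]
step 1: x' = [209/397, -3447/794], P' = [4556/1191 340/1191; 340/1191 97375/2382]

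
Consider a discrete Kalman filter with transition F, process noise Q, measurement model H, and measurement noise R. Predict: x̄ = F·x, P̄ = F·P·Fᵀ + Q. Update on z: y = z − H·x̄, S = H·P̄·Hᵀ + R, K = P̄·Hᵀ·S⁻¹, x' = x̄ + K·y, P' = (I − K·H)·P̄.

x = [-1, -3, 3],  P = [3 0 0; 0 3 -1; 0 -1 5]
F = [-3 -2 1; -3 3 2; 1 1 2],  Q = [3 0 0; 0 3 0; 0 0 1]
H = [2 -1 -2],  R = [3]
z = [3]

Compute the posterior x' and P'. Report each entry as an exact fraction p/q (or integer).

x̄ = F·x = [12, 0, 2]
P̄ = F·P·Fᵀ + Q = [51 20 -2; 20 65 12; -2 12 23]
y = z − H·x̄ = [-17]
S = H·P̄·Hᵀ + R = [348]
K = P̄·Hᵀ·S⁻¹ = [43/174; -49/348; -31/174]
x' = x̄ + K·y = [1357/174, 833/348, 875/174]
P' = (I − K·H)·P̄ = [2588/87 5587/174 1159/87; 5587/174 20219/348 569/174; 1159/87 569/174 1040/87]

x' = [1357/174, 833/348, 875/174]
P' = [2588/87 5587/174 1159/87; 5587/174 20219/348 569/174; 1159/87 569/174 1040/87]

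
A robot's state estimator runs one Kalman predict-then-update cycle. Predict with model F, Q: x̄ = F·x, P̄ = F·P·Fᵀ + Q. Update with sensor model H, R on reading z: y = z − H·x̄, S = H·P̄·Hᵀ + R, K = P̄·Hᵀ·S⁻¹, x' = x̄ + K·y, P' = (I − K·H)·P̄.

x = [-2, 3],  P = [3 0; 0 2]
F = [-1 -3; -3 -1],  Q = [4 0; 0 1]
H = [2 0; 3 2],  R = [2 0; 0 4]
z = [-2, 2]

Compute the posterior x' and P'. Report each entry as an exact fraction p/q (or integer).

x̄ = F·x = [-7, 3]
P̄ = F·P·Fᵀ + Q = [25 15; 15 30]
y = z − H·x̄ = [12, 17]
S = H·P̄·Hᵀ + R = [102 210; 210 529]
K = P̄·Hᵀ·S⁻¹ = [2200/4929 35/1643; -1030/1643 735/1643]
x' = x̄ + K·y = [-2106/1643, 5064/1643]
P' = (I − K·H)·P̄ = [2200/4929 -1030/1643; -1030/1643 3015/1643]

x' = [-2106/1643, 5064/1643]
P' = [2200/4929 -1030/1643; -1030/1643 3015/1643]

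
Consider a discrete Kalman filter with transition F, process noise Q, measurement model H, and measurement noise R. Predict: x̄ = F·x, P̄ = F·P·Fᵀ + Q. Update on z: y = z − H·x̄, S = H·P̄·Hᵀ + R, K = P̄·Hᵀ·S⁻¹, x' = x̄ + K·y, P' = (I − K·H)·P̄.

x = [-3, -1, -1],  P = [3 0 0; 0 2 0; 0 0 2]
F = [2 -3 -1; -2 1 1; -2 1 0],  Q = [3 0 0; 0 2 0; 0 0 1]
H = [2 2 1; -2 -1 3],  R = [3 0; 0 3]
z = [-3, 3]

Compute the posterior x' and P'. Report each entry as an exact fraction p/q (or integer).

x̄ = F·x = [-2, 4, 5]
P̄ = F·P·Fᵀ + Q = [35 -20 -18; -20 18 14; -18 14 15]
y = z − H·x̄ = [-12, -12]
S = H·P̄·Hᵀ + R = [54 -13; -13 348]
K = P̄·Hᵀ·S⁻¹ = [2824/18623 -5460/18623; 392/1693 326/1693; 3307/18623 3709/18623]
x' = x̄ + K·y = [-5614/18623, -1844/1693, 8923/18623]
P' = (I − K·H)·P̄ = [50077/18623 -4660/1693 10838/18623; -4660/1693 5690/1693 -884/1693; 10838/18623 -884/1693 7693/18623]

x' = [-5614/18623, -1844/1693, 8923/18623]
P' = [50077/18623 -4660/1693 10838/18623; -4660/1693 5690/1693 -884/1693; 10838/18623 -884/1693 7693/18623]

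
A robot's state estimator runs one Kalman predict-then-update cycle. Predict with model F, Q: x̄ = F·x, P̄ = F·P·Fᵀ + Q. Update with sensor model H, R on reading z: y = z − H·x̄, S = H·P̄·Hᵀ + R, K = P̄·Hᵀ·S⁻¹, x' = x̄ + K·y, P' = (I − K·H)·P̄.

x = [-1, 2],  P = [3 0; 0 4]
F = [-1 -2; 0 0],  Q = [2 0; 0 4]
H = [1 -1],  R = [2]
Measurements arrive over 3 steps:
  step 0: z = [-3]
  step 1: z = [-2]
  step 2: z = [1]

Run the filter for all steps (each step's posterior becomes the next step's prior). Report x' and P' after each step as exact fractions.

step 0: x̄ = F·x = [-3, 0]
step 0: P̄ = F·P·Fᵀ + Q = [21 0; 0 4]
step 0: y = z − H·x̄ = [0]
step 0: S = H·P̄·Hᵀ + R = [27]
step 0: K = P̄·Hᵀ·S⁻¹ = [7/9; -4/27]
step 0: x' = x̄ + K·y = [-3, 0]
step 0: P' = (I − K·H)·P̄ = [14/3 28/9; 28/9 92/27]
step 1: x̄ = F·x = [3, 0]
step 1: P̄ = F·P·Fᵀ + Q = [884/27 0; 0 4]
step 1: y = z − H·x̄ = [-5]
step 1: S = H·P̄·Hᵀ + R = [1046/27]
step 1: K = P̄·Hᵀ·S⁻¹ = [442/523; -54/523]
step 1: x' = x̄ + K·y = [-641/523, 270/523]
step 1: P' = (I − K·H)·P̄ = [2652/523 1768/523; 1768/523 1876/523]
step 2: x̄ = F·x = [101/523, 0]
step 2: P̄ = F·P·Fᵀ + Q = [18274/523 0; 0 4]
step 2: y = z − H·x̄ = [422/523]
step 2: S = H·P̄·Hᵀ + R = [21412/523]
step 2: K = P̄·Hᵀ·S⁻¹ = [9137/10706; -523/5353]
step 2: x' = x̄ + K·y = [4720/5353, -422/5353]
step 2: P' = (I − K·H)·P̄ = [27411/5353 18274/5353; 18274/5353 19320/5353]

step 0: x' = [-3, 0], P' = [14/3 28/9; 28/9 92/27]
step 1: x' = [-641/523, 270/523], P' = [2652/523 1768/523; 1768/523 1876/523]
step 2: x' = [4720/5353, -422/5353], P' = [27411/5353 18274/5353; 18274/5353 19320/5353]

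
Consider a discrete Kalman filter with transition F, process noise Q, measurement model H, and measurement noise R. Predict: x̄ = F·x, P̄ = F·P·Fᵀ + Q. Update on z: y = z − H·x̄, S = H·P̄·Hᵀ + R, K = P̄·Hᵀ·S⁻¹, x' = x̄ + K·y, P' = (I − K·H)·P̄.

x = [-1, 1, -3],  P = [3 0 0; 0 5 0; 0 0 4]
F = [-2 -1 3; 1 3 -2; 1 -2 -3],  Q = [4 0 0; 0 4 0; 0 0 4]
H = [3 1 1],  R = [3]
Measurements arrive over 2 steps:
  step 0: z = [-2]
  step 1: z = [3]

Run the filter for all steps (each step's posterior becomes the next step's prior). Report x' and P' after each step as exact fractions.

step 0: x̄ = F·x = [-8, 8, 6]
step 0: P̄ = F·P·Fᵀ + Q = [57 -45 -32; -45 68 -3; -32 -3 63]
step 0: y = z − H·x̄ = [8]
step 0: S = H·P̄·Hᵀ + R = [179]
step 0: K = P̄·Hᵀ·S⁻¹ = [94/179; -70/179; -36/179]
step 0: x' = x̄ + K·y = [-680/179, 872/179, 786/179]
step 0: P' = (I − K·H)·P̄ = [1367/179 -1475/179 -2344/179; -1475/179 7272/179 -3057/179; -2344/179 -3057/179 9981/179]
step 1: x̄ = F·x = [2846/179, 364/179, -4782/179]
step 1: P̄ = F·P·Fᵀ + Q = [143855/179 -124146/179 -94369/179; -124146/179 144665/179 43151/179; -94369/179 43151/179 104280/179]
step 1: y = z − H·x̄ = [-3583/179]
step 1: S = H·P̄·Hᵀ + R = [319389/179]
step 1: K = P̄·Hᵀ·S⁻¹ = [213050/319389; -184622/319389; -135676/319389]
step 1: x' = x̄ + K·y = [813536/319389, 4345018/319389, -5816710/319389]
step 1: P' = (I − K·H)·P̄ = [3102805/319389 -1771786/319389 -6897479/319389; -1771786/319389 67704619/319389 -62943127/319389; -6897479/319389 -62943127/319389 83228536/319389]

step 0: x' = [-680/179, 872/179, 786/179], P' = [1367/179 -1475/179 -2344/179; -1475/179 7272/179 -3057/179; -2344/179 -3057/179 9981/179]
step 1: x' = [813536/319389, 4345018/319389, -5816710/319389], P' = [3102805/319389 -1771786/319389 -6897479/319389; -1771786/319389 67704619/319389 -62943127/319389; -6897479/319389 -62943127/319389 83228536/319389]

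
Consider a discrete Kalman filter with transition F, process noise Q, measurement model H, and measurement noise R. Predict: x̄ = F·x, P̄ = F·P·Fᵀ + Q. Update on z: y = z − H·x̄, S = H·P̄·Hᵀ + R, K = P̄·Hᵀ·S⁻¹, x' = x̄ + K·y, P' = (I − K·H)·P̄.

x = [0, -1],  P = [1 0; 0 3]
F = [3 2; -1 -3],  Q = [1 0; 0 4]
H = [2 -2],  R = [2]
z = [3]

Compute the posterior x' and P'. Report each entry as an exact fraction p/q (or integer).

x̄ = F·x = [-2, 3]
P̄ = F·P·Fᵀ + Q = [22 -21; -21 32]
y = z − H·x̄ = [13]
S = H·P̄·Hᵀ + R = [386]
K = P̄·Hᵀ·S⁻¹ = [43/193; -53/193]
x' = x̄ + K·y = [173/193, -110/193]
P' = (I − K·H)·P̄ = [548/193 505/193; 505/193 558/193]

x' = [173/193, -110/193]
P' = [548/193 505/193; 505/193 558/193]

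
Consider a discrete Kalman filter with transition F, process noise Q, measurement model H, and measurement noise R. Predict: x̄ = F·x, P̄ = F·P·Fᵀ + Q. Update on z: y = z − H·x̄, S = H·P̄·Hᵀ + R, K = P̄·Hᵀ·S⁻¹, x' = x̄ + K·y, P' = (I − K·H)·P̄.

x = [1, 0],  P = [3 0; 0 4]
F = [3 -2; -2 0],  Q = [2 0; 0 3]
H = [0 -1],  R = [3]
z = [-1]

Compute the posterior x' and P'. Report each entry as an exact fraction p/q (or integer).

x' = [0, 1/2]
P' = [27 -3; -3 5/2]

x̄ = F·x = [3, -2]
P̄ = F·P·Fᵀ + Q = [45 -18; -18 15]
y = z − H·x̄ = [-3]
S = H·P̄·Hᵀ + R = [18]
K = P̄·Hᵀ·S⁻¹ = [1; -5/6]
x' = x̄ + K·y = [0, 1/2]
P' = (I − K·H)·P̄ = [27 -3; -3 5/2]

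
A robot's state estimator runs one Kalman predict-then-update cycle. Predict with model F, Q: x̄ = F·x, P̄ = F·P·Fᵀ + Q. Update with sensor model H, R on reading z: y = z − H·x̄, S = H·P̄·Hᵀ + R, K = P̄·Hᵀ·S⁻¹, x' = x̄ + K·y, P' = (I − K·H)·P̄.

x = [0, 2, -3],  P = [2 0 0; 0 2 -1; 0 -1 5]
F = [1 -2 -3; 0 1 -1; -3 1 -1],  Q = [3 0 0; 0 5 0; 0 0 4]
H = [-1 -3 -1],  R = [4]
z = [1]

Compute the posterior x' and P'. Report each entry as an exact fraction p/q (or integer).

x' = [-563/345, 29/115, 61/345]
P' = [8126/345 -468/115 -3562/345; -468/115 287/115 -309/115; -3562/345 -309/115 6599/345]

x̄ = F·x = [5, 5, 5]
P̄ = F·P·Fᵀ + Q = [46 12 6; 12 14 9; 6 9 31]
y = z − H·x̄ = [26]
S = H·P̄·Hᵀ + R = [345]
K = P̄·Hᵀ·S⁻¹ = [-88/345; -21/115; -64/345]
x' = x̄ + K·y = [-563/345, 29/115, 61/345]
P' = (I − K·H)·P̄ = [8126/345 -468/115 -3562/345; -468/115 287/115 -309/115; -3562/345 -309/115 6599/345]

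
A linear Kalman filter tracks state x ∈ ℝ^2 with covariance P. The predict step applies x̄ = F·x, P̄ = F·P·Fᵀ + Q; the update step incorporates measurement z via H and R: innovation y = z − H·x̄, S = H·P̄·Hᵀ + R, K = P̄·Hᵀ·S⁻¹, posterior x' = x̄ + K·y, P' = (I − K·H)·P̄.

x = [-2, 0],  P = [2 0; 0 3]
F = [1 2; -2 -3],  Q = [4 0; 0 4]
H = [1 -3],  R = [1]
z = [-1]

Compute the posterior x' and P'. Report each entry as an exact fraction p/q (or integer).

x' = [44/251, 201/502]
P' = [990/251 316/251; 316/251 257/502]

x̄ = F·x = [-2, 4]
P̄ = F·P·Fᵀ + Q = [18 -22; -22 39]
y = z − H·x̄ = [13]
S = H·P̄·Hᵀ + R = [502]
K = P̄·Hᵀ·S⁻¹ = [42/251; -139/502]
x' = x̄ + K·y = [44/251, 201/502]
P' = (I − K·H)·P̄ = [990/251 316/251; 316/251 257/502]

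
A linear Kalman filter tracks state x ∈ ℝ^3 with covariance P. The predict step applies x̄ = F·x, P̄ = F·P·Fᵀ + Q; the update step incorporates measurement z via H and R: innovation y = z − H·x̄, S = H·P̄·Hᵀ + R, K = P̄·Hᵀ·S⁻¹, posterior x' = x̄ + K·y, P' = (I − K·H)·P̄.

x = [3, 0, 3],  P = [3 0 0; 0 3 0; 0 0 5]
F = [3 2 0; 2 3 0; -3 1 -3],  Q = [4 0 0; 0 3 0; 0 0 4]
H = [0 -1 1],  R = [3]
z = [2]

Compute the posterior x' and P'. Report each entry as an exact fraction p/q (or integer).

x̄ = F·x = [9, 6, -18]
P̄ = F·P·Fᵀ + Q = [43 36 -21; 36 42 -9; -21 -9 79]
y = z − H·x̄ = [26]
S = H·P̄·Hᵀ + R = [142]
K = P̄·Hᵀ·S⁻¹ = [-57/142; -51/142; 44/71]
x' = x̄ + K·y = [-102/71, -237/71, -134/71]
P' = (I − K·H)·P̄ = [2857/142 2205/142 1017/71; 2205/142 3363/142 1605/71; 1017/71 1605/71 1737/71]

x' = [-102/71, -237/71, -134/71]
P' = [2857/142 2205/142 1017/71; 2205/142 3363/142 1605/71; 1017/71 1605/71 1737/71]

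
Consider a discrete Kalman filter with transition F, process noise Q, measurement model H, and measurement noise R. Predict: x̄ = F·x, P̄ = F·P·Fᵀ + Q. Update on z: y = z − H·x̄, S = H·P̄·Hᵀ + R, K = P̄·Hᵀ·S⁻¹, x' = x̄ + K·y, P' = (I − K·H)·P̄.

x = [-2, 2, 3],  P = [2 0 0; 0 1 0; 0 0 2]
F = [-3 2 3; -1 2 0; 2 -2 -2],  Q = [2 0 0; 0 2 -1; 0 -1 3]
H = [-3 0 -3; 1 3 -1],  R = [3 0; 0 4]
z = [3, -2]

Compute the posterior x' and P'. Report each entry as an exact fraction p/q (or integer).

x̄ = F·x = [19, 6, -14]
P̄ = F·P·Fᵀ + Q = [42 10 -28; 10 8 -9; -28 -9 23]
y = z − H·x̄ = [18, -53]
S = H·P̄·Hᵀ + R = [84 -66; -66 311]
K = P̄·Hᵀ·S⁻¹ = [-1077/3628 469/1814; 635/7256 569/3628; -161/7256 -927/3628]
x' = x̄ + K·y = [-42/907, -1337/1814, -1555/1814]
P' = (I − K·H)·P̄ = [6671/1814 -7285/3628 -12265/3628; -7285/3628 11019/7256 13935/7256; -12265/3628 13935/7256 24691/7256]

x' = [-42/907, -1337/1814, -1555/1814]
P' = [6671/1814 -7285/3628 -12265/3628; -7285/3628 11019/7256 13935/7256; -12265/3628 13935/7256 24691/7256]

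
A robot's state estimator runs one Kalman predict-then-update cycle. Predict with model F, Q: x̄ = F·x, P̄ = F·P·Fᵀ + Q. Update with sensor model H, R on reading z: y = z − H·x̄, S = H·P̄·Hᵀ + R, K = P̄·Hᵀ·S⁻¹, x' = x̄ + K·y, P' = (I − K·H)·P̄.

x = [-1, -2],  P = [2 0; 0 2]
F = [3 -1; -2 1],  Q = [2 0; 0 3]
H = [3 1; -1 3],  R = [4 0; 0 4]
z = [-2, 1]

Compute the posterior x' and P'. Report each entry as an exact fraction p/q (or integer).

x̄ = F·x = [-1, 0]
P̄ = F·P·Fᵀ + Q = [22 -14; -14 13]
y = z − H·x̄ = [1, 0]
S = H·P̄·Hᵀ + R = [131 -139; -139 227]
K = P̄·Hᵀ·S⁻¹ = [727/2604 -289/2604; 7/93 26/93]
x' = x̄ + K·y = [-1877/2604, 7/93]
P' = (I − K·H)·P̄ = [247/651 -2/93; -2/93 34/93]

x' = [-1877/2604, 7/93]
P' = [247/651 -2/93; -2/93 34/93]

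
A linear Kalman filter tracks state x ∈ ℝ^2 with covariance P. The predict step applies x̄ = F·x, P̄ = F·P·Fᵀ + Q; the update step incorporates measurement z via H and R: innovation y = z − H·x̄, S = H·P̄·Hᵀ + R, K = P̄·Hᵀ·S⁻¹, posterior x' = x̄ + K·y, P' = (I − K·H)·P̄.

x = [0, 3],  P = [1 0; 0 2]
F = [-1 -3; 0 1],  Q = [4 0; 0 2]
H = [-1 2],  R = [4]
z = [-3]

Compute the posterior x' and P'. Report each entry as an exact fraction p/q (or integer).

x̄ = F·x = [-9, 3]
P̄ = F·P·Fᵀ + Q = [23 -6; -6 4]
y = z − H·x̄ = [-18]
S = H·P̄·Hᵀ + R = [67]
K = P̄·Hᵀ·S⁻¹ = [-35/67; 14/67]
x' = x̄ + K·y = [27/67, -51/67]
P' = (I − K·H)·P̄ = [316/67 88/67; 88/67 72/67]

x' = [27/67, -51/67]
P' = [316/67 88/67; 88/67 72/67]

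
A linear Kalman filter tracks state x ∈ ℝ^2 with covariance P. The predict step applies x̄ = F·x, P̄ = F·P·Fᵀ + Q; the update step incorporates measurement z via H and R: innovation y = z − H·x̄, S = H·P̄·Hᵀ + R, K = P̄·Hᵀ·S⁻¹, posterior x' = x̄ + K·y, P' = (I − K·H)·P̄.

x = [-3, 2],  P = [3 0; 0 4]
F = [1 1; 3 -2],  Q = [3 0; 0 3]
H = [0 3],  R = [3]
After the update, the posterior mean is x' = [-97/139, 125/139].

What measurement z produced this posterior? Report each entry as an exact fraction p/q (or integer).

z = [3]

x̄ = F·x = [-1, -13]
P̄ = F·P·Fᵀ + Q = [10 1; 1 46]
S = H·P̄·Hᵀ + R = [417]
K = P̄·Hᵀ·S⁻¹ = [1/139; 46/139]
x' − x̄ = [42/139, 1932/139] = K·y
y = (KᵀK)⁻¹·Kᵀ·(x' − x̄) = [42]
z = y + H·x̄ = [42] + [-39] = [3]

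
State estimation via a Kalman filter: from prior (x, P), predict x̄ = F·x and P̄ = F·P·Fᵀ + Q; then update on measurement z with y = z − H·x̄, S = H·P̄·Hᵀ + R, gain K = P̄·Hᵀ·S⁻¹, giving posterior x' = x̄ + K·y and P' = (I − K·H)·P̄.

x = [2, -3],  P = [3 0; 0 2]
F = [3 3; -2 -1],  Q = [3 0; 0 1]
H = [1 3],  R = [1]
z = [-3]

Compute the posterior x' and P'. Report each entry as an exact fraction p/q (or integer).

x' = [-24/5, 23/40]
P' = [168/5 -57/5; -57/5 159/40]

x̄ = F·x = [-3, -1]
P̄ = F·P·Fᵀ + Q = [48 -24; -24 15]
y = z − H·x̄ = [3]
S = H·P̄·Hᵀ + R = [40]
K = P̄·Hᵀ·S⁻¹ = [-3/5; 21/40]
x' = x̄ + K·y = [-24/5, 23/40]
P' = (I − K·H)·P̄ = [168/5 -57/5; -57/5 159/40]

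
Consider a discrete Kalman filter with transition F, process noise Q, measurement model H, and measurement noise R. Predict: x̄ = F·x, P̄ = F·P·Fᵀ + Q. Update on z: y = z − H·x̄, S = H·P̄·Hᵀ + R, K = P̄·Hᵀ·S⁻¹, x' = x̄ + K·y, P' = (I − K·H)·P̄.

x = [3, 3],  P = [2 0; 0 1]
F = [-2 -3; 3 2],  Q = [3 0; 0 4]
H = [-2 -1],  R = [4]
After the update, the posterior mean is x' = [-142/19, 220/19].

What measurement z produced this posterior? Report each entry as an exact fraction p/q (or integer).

x̄ = F·x = [-15, 15]
P̄ = F·P·Fᵀ + Q = [20 -18; -18 26]
S = H·P̄·Hᵀ + R = [38]
K = P̄·Hᵀ·S⁻¹ = [-11/19; 5/19]
x' − x̄ = [143/19, -65/19] = K·y
y = (KᵀK)⁻¹·Kᵀ·(x' − x̄) = [-13]
z = y + H·x̄ = [-13] + [15] = [2]

z = [2]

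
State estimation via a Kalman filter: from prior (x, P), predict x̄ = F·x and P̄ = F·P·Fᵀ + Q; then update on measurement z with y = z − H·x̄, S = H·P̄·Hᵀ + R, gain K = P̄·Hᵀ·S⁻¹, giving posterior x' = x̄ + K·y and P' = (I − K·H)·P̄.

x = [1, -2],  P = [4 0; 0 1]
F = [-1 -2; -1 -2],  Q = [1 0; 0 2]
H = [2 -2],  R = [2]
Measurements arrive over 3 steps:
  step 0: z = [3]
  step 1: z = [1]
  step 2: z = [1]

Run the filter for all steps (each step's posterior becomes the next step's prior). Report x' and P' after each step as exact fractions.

step 0: x' = [24/7, 15/7], P' = [61/7 60/7; 60/7 62/7]
step 1: x' = [-53/7, -8], P' = [554/7 79; 79 555/7]
step 2: x' = [166/7, 163/7], P' = [713 4990/7; 4990/7 4992/7]

step 0: x̄ = F·x = [3, 3]
step 0: P̄ = F·P·Fᵀ + Q = [9 8; 8 10]
step 0: y = z − H·x̄ = [3]
step 0: S = H·P̄·Hᵀ + R = [14]
step 0: K = P̄·Hᵀ·S⁻¹ = [1/7; -2/7]
step 0: x' = x̄ + K·y = [24/7, 15/7]
step 0: P' = (I − K·H)·P̄ = [61/7 60/7; 60/7 62/7]
step 1: x̄ = F·x = [-54/7, -54/7]
step 1: P̄ = F·P·Fᵀ + Q = [556/7 549/7; 549/7 563/7]
step 1: y = z − H·x̄ = [1]
step 1: S = H·P̄·Hᵀ + R = [14]
step 1: K = P̄·Hᵀ·S⁻¹ = [1/7; -2/7]
step 1: x' = x̄ + K·y = [-53/7, -8]
step 1: P' = (I − K·H)·P̄ = [554/7 79; 79 555/7]
step 2: x̄ = F·x = [165/7, 165/7]
step 2: P̄ = F·P·Fᵀ + Q = [4993/7 4986/7; 4986/7 5000/7]
step 2: y = z − H·x̄ = [1]
step 2: S = H·P̄·Hᵀ + R = [14]
step 2: K = P̄·Hᵀ·S⁻¹ = [1/7; -2/7]
step 2: x' = x̄ + K·y = [166/7, 163/7]
step 2: P' = (I − K·H)·P̄ = [713 4990/7; 4990/7 4992/7]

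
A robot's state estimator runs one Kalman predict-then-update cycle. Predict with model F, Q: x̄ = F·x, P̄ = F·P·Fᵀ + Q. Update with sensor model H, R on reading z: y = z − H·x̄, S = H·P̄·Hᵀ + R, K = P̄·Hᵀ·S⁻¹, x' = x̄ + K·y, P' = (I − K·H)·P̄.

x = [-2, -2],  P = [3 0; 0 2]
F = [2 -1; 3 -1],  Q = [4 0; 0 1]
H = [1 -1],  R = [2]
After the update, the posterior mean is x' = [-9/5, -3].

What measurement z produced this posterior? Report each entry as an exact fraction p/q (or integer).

x̄ = F·x = [-2, -4]
P̄ = F·P·Fᵀ + Q = [18 20; 20 30]
S = H·P̄·Hᵀ + R = [10]
K = P̄·Hᵀ·S⁻¹ = [-1/5; -1]
x' − x̄ = [1/5, 1] = K·y
y = (KᵀK)⁻¹·Kᵀ·(x' − x̄) = [-1]
z = y + H·x̄ = [-1] + [2] = [1]

z = [1]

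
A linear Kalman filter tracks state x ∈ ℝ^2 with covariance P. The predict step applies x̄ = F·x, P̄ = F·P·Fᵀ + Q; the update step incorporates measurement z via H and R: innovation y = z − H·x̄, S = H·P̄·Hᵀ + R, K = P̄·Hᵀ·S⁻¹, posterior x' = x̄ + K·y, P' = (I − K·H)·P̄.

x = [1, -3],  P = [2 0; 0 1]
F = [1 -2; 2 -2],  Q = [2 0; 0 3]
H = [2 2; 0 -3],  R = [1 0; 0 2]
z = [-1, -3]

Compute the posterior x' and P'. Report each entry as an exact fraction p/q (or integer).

x' = [-2369/2465, 1811/2465]
P' = [968/2465 -432/2465; -432/2465 478/2465]

x̄ = F·x = [7, 8]
P̄ = F·P·Fᵀ + Q = [8 8; 8 15]
y = z − H·x̄ = [-31, 21]
S = H·P̄·Hᵀ + R = [157 -138; -138 137]
K = P̄·Hᵀ·S⁻¹ = [1072/2465 648/2465; 92/2465 -717/2465]
x' = x̄ + K·y = [-2369/2465, 1811/2465]
P' = (I − K·H)·P̄ = [968/2465 -432/2465; -432/2465 478/2465]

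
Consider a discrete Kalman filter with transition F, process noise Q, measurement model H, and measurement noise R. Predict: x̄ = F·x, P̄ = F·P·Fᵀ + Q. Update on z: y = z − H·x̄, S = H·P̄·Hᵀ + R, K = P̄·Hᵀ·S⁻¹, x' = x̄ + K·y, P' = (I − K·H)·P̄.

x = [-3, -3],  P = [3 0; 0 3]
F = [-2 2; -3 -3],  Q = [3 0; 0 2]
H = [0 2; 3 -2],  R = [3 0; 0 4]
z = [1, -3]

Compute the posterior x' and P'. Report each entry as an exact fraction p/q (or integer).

x̄ = F·x = [0, 18]
P̄ = F·P·Fᵀ + Q = [27 0; 0 56]
y = z − H·x̄ = [-35, 33]
S = H·P̄·Hᵀ + R = [227 -224; -224 471]
K = P̄·Hᵀ·S⁻¹ = [18144/56741 18387/56741; 27664/56741 -336/56741]
x' = x̄ + K·y = [-28269/56741, 42010/56741]
P' = (I − K·H)·P̄ = [42660/56741 27216/56741; 27216/56741 41496/56741]

x' = [-28269/56741, 42010/56741]
P' = [42660/56741 27216/56741; 27216/56741 41496/56741]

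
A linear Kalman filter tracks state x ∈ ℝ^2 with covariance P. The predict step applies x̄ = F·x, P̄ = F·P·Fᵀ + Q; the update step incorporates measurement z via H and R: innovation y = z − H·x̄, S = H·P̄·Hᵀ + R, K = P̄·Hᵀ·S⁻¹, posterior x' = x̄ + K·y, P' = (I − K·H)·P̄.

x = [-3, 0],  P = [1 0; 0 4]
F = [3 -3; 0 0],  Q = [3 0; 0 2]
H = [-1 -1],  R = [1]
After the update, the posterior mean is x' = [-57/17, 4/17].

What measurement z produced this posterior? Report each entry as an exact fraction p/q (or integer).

x̄ = F·x = [-9, 0]
P̄ = F·P·Fᵀ + Q = [48 0; 0 2]
S = H·P̄·Hᵀ + R = [51]
K = P̄·Hᵀ·S⁻¹ = [-16/17; -2/51]
x' − x̄ = [96/17, 4/17] = K·y
y = (KᵀK)⁻¹·Kᵀ·(x' − x̄) = [-6]
z = y + H·x̄ = [-6] + [9] = [3]

z = [3]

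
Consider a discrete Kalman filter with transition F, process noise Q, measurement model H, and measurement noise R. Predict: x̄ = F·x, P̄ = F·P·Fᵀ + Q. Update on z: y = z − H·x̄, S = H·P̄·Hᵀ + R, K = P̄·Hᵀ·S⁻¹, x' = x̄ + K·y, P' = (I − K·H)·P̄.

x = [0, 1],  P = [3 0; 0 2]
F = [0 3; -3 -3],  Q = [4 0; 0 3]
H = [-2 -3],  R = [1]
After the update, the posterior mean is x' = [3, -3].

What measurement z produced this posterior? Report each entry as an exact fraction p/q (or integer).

x̄ = F·x = [3, -3]
P̄ = F·P·Fᵀ + Q = [22 -18; -18 48]
S = H·P̄·Hᵀ + R = [305]
K = P̄·Hᵀ·S⁻¹ = [2/61; -108/305]
x' − x̄ = [0, 0] = K·y
y = (KᵀK)⁻¹·Kᵀ·(x' − x̄) = [0]
z = y + H·x̄ = [0] + [3] = [3]

z = [3]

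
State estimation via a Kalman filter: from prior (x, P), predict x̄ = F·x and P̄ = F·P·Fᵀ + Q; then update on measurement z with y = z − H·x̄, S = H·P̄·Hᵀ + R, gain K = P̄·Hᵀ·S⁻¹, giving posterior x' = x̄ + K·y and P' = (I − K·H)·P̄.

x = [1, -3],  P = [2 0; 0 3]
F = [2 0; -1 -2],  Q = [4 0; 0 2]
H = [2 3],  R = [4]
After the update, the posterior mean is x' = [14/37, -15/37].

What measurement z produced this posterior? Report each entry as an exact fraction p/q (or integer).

x̄ = F·x = [2, 5]
P̄ = F·P·Fᵀ + Q = [12 -4; -4 16]
S = H·P̄·Hᵀ + R = [148]
K = P̄·Hᵀ·S⁻¹ = [3/37; 10/37]
x' − x̄ = [-60/37, -200/37] = K·y
y = (KᵀK)⁻¹·Kᵀ·(x' − x̄) = [-20]
z = y + H·x̄ = [-20] + [19] = [-1]

z = [-1]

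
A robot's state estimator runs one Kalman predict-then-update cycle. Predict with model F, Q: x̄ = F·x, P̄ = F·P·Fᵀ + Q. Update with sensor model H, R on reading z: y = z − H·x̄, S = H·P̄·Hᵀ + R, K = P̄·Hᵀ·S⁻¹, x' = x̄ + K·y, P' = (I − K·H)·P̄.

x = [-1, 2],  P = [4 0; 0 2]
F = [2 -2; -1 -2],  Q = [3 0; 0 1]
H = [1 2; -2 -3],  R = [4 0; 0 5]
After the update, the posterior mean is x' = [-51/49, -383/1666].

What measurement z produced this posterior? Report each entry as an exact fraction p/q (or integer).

x̄ = F·x = [-6, -3]
P̄ = F·P·Fᵀ + Q = [27 0; 0 13]
S = H·P̄·Hᵀ + R = [83 -132; -132 230]
K = P̄·Hᵀ·S⁻¹ = [-27/49 -27/49; 416/833 195/1666]
x' − x̄ = [243/49, 4615/1666] = K·y
y = (KᵀK)⁻¹·Kᵀ·(x' − x̄) = [10, -19]
z = y + H·x̄ = [10, -19] + [-12, 21] = [-2, 2]

z = [-2, 2]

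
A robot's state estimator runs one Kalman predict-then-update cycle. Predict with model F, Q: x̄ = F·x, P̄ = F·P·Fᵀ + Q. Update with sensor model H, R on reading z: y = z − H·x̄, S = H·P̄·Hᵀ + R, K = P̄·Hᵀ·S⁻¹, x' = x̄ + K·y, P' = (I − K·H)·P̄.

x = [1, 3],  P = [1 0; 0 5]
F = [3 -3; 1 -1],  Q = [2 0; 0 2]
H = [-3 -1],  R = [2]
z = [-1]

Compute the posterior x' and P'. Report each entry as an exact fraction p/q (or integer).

x̄ = F·x = [-6, -2]
P̄ = F·P·Fᵀ + Q = [56 18; 18 8]
y = z − H·x̄ = [-21]
S = H·P̄·Hᵀ + R = [622]
K = P̄·Hᵀ·S⁻¹ = [-93/311; -31/311]
x' = x̄ + K·y = [87/311, 29/311]
P' = (I − K·H)·P̄ = [118/311 -168/311; -168/311 566/311]

x' = [87/311, 29/311]
P' = [118/311 -168/311; -168/311 566/311]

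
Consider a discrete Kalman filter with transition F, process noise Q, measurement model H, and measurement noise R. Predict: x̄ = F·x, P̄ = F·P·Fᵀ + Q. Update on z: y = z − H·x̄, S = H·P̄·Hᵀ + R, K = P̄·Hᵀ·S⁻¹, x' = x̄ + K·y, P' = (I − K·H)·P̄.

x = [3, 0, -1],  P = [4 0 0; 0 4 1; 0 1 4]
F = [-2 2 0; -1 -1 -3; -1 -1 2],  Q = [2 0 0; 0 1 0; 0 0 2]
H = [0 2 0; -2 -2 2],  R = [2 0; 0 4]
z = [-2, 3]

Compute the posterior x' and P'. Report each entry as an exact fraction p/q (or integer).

x̄ = F·x = [-6, 0, -5]
P̄ = F·P·Fᵀ + Q = [34 -6 4; -6 51 -15; 4 -15 22]
y = z − H·x̄ = [-2, 1]
S = H·P̄·Hᵀ + R = [206 -240; -240 472]
K = P̄·Hᵀ·S⁻¹ = [-1074/2477 -798/2477; 1209/2477 -15/2477; 105/2477 1599/9908]
x' = x̄ + K·y = [-13512/2477, -2433/2477, -48781/9908]
P' = (I − K·H)·P̄ = [33026/2477 -1074/2477 30356/2477; -1074/2477 1209/2477 105/2477; 30356/2477 105/2477 62521/4954]

x' = [-13512/2477, -2433/2477, -48781/9908]
P' = [33026/2477 -1074/2477 30356/2477; -1074/2477 1209/2477 105/2477; 30356/2477 105/2477 62521/4954]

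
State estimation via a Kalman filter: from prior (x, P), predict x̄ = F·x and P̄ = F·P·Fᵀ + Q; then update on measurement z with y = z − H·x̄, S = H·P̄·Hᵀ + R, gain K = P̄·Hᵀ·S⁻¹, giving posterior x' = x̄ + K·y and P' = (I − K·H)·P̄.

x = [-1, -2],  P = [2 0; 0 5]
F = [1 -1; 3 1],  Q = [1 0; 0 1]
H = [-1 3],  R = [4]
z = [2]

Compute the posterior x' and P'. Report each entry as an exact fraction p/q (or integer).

x̄ = F·x = [1, -5]
P̄ = F·P·Fᵀ + Q = [8 1; 1 24]
y = z − H·x̄ = [18]
S = H·P̄·Hᵀ + R = [222]
K = P̄·Hᵀ·S⁻¹ = [-5/222; 71/222]
x' = x̄ + K·y = [22/37, 28/37]
P' = (I − K·H)·P̄ = [1751/222 577/222; 577/222 287/222]

x' = [22/37, 28/37]
P' = [1751/222 577/222; 577/222 287/222]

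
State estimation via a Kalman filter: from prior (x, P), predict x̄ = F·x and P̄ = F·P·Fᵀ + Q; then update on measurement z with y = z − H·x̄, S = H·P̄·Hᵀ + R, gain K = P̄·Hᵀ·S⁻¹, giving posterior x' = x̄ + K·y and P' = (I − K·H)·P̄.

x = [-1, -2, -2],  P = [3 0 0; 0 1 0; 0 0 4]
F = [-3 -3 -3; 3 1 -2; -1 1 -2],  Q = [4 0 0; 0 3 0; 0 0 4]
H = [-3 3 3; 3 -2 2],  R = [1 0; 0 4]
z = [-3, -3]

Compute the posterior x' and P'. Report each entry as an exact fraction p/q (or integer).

x̄ = F·x = [15, -1, 3]
P̄ = F·P·Fᵀ + Q = [76 -6 30; -6 47 8; 30 8 24]
y = z − H·x̄ = [36, -56]
S = H·P̄·Hᵀ + R = [1036 -822; -822 1340]
K = P̄·Hᵀ·S⁻¹ = [9390/178139 45642/178139; 41577/178139 25485/356278; 27081/178139 32831/178139]
x' = x̄ + K·y = [454173/178139, 605053/178139, -329203/178139]
P' = (I − K·H)·P̄ = [1310804/178139 1594428/178139 -280494/178139; 1594428/178139 1987222/178139 -378935/178139; -280494/178139 -378935/178139 107468/178139]

x' = [454173/178139, 605053/178139, -329203/178139]
P' = [1310804/178139 1594428/178139 -280494/178139; 1594428/178139 1987222/178139 -378935/178139; -280494/178139 -378935/178139 107468/178139]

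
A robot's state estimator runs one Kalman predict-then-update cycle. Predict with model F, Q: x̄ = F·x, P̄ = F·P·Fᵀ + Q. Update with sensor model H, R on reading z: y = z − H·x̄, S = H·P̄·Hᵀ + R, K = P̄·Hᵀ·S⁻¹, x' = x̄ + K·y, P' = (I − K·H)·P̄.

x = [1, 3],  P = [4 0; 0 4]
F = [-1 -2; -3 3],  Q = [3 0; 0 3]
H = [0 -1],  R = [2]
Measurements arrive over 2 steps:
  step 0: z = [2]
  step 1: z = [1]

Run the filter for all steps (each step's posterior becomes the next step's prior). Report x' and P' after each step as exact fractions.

step 0: x' = [-443/77, -138/77], P' = [1627/77 -24/77; -24/77 150/77]
step 1: x' = [53303/8405, -7413/8405], P' = [317207/16810 3909/8405; 3909/8405 16656/8405]

step 0: x̄ = F·x = [-7, 6]
step 0: P̄ = F·P·Fᵀ + Q = [23 -12; -12 75]
step 0: y = z − H·x̄ = [8]
step 0: S = H·P̄·Hᵀ + R = [77]
step 0: K = P̄·Hᵀ·S⁻¹ = [12/77; -75/77]
step 0: x' = x̄ + K·y = [-443/77, -138/77]
step 0: P' = (I − K·H)·P̄ = [1627/77 -24/77; -24/77 150/77]
step 1: x̄ = F·x = [719/77, 915/77]
step 1: P̄ = F·P·Fᵀ + Q = [2362/77 3909/77; 3909/77 16656/77]
step 1: y = z − H·x̄ = [992/77]
step 1: S = H·P̄·Hᵀ + R = [16810/77]
step 1: K = P̄·Hᵀ·S⁻¹ = [-3909/16810; -8328/8405]
step 1: x' = x̄ + K·y = [53303/8405, -7413/8405]
step 1: P' = (I − K·H)·P̄ = [317207/16810 3909/8405; 3909/8405 16656/8405]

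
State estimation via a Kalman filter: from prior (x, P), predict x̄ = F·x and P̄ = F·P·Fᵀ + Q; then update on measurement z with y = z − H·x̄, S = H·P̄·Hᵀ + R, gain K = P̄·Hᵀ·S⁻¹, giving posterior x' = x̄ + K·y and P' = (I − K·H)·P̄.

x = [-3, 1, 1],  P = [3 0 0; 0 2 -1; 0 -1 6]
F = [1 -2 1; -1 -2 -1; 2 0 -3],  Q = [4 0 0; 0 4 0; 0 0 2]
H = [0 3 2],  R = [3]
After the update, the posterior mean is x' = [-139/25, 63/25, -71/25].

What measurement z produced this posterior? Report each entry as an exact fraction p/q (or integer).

z = [2]

x̄ = F·x = [-4, 0, -9]
P̄ = F·P·Fᵀ + Q = [25 -1 -18; -1 17 6; -18 6 68]
S = H·P̄·Hᵀ + R = [500]
K = P̄·Hᵀ·S⁻¹ = [-39/500; 63/500; 77/250]
x' − x̄ = [-39/25, 63/25, 154/25] = K·y
y = (KᵀK)⁻¹·Kᵀ·(x' − x̄) = [20]
z = y + H·x̄ = [20] + [-18] = [2]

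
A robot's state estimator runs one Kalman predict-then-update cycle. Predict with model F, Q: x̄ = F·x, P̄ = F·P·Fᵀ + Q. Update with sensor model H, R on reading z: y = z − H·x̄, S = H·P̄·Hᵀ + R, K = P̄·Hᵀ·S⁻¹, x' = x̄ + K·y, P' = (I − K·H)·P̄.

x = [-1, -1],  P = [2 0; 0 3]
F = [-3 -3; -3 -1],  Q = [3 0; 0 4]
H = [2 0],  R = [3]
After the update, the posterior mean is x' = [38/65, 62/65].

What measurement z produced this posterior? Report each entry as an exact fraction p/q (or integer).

x̄ = F·x = [6, 4]
P̄ = F·P·Fᵀ + Q = [48 27; 27 25]
S = H·P̄·Hᵀ + R = [195]
K = P̄·Hᵀ·S⁻¹ = [32/65; 18/65]
x' − x̄ = [-352/65, -198/65] = K·y
y = (KᵀK)⁻¹·Kᵀ·(x' − x̄) = [-11]
z = y + H·x̄ = [-11] + [12] = [1]

z = [1]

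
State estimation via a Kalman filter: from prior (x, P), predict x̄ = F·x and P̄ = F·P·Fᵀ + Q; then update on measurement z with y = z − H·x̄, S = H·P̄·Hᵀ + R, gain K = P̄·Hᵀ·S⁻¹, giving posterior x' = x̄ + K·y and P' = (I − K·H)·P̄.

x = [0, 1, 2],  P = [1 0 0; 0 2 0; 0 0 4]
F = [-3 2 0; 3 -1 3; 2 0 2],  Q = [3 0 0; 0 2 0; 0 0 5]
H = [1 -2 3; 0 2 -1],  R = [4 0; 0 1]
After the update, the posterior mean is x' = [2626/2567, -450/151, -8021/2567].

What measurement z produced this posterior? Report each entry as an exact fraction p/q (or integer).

z = [-3, -3]

x̄ = F·x = [2, 5, 4]
P̄ = F·P·Fᵀ + Q = [20 -13 -6; -13 49 30; -6 30 25]
S = H·P̄·Hᵀ + R = [101 -51; -51 102]
K = P̄·Hᵀ·S⁻¹ = [36/151 -592/7701; 26/151 341/453; 53/151 3994/7701]
x' − x̄ = [-2508/2567, -1205/151, -18289/2567] = K·y
y = (KᵀK)⁻¹·Kᵀ·(x' − x̄) = [-7, -9]
z = y + H·x̄ = [-7, -9] + [4, 6] = [-3, -3]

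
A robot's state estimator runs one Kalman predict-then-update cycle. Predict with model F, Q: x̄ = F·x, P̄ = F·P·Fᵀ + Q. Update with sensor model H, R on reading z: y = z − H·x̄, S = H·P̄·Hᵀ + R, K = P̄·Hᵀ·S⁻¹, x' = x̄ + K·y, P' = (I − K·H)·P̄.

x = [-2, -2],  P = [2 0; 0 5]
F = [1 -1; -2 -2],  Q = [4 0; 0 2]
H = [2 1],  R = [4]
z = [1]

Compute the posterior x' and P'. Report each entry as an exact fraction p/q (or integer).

x̄ = F·x = [0, 8]
P̄ = F·P·Fᵀ + Q = [11 6; 6 30]
y = z − H·x̄ = [-7]
S = H·P̄·Hᵀ + R = [102]
K = P̄·Hᵀ·S⁻¹ = [14/51; 7/17]
x' = x̄ + K·y = [-98/51, 87/17]
P' = (I − K·H)·P̄ = [169/51 -94/17; -94/17 216/17]

x' = [-98/51, 87/17]
P' = [169/51 -94/17; -94/17 216/17]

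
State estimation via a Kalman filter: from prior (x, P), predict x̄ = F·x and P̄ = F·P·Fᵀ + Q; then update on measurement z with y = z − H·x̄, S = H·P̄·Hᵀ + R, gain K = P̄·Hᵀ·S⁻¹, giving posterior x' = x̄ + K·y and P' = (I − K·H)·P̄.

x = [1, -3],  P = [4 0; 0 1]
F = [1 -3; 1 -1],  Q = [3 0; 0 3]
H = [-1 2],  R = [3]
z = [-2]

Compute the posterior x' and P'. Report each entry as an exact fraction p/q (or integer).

x̄ = F·x = [10, 4]
P̄ = F·P·Fᵀ + Q = [16 7; 7 8]
y = z − H·x̄ = [0]
S = H·P̄·Hᵀ + R = [23]
K = P̄·Hᵀ·S⁻¹ = [-2/23; 9/23]
x' = x̄ + K·y = [10, 4]
P' = (I − K·H)·P̄ = [364/23 179/23; 179/23 103/23]

x' = [10, 4]
P' = [364/23 179/23; 179/23 103/23]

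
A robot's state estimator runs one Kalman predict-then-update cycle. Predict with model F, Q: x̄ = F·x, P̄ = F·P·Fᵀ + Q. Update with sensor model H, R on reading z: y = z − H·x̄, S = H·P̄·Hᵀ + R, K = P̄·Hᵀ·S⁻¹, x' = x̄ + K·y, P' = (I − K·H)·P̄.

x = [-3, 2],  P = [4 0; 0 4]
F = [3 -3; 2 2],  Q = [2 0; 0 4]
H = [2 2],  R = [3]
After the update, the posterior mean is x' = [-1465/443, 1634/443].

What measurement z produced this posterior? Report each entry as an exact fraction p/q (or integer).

z = [1]

x̄ = F·x = [-15, -2]
P̄ = F·P·Fᵀ + Q = [74 0; 0 36]
S = H·P̄·Hᵀ + R = [443]
K = P̄·Hᵀ·S⁻¹ = [148/443; 72/443]
x' − x̄ = [5180/443, 2520/443] = K·y
y = (KᵀK)⁻¹·Kᵀ·(x' − x̄) = [35]
z = y + H·x̄ = [35] + [-34] = [1]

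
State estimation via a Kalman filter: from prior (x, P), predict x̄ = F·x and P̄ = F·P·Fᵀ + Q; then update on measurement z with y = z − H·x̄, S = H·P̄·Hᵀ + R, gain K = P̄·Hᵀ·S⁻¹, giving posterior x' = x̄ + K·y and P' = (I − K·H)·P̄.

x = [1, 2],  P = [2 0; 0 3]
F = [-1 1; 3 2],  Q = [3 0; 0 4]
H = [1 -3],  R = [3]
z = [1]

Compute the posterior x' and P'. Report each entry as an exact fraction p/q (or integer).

x' = [485/317, 77/317]
P' = [2472/317 816/317; 816/317 374/317]

x̄ = F·x = [1, 7]
P̄ = F·P·Fᵀ + Q = [8 0; 0 34]
y = z − H·x̄ = [21]
S = H·P̄·Hᵀ + R = [317]
K = P̄·Hᵀ·S⁻¹ = [8/317; -102/317]
x' = x̄ + K·y = [485/317, 77/317]
P' = (I − K·H)·P̄ = [2472/317 816/317; 816/317 374/317]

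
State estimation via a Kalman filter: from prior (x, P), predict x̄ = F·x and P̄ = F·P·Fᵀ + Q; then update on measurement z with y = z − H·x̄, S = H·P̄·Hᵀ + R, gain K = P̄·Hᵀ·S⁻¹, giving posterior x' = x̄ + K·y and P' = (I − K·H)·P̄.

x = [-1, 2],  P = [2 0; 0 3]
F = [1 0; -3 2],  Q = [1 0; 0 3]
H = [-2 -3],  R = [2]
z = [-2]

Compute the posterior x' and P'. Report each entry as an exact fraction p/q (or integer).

x̄ = F·x = [-1, 7]
P̄ = F·P·Fᵀ + Q = [3 -6; -6 33]
y = z − H·x̄ = [17]
S = H·P̄·Hᵀ + R = [239]
K = P̄·Hᵀ·S⁻¹ = [12/239; -87/239]
x' = x̄ + K·y = [-35/239, 194/239]
P' = (I − K·H)·P̄ = [573/239 -390/239; -390/239 318/239]

x' = [-35/239, 194/239]
P' = [573/239 -390/239; -390/239 318/239]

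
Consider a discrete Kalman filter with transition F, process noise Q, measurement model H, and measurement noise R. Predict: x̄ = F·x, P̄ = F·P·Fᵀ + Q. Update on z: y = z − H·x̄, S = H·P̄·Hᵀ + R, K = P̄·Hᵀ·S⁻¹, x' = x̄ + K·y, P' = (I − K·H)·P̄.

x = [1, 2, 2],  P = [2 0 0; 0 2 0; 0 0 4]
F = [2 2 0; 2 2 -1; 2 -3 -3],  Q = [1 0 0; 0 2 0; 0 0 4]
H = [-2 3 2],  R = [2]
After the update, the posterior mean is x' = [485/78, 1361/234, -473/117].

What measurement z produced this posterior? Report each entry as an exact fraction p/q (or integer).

z = [-3]

x̄ = F·x = [6, 4, -10]
P̄ = F·P·Fᵀ + Q = [17 16 -4; 16 22 8; -4 8 66]
S = H·P̄·Hᵀ + R = [468]
K = P̄·Hᵀ·S⁻¹ = [1/78; 25/234; 41/117]
x' − x̄ = [17/78, 425/234, 697/117] = K·y
y = (KᵀK)⁻¹·Kᵀ·(x' − x̄) = [17]
z = y + H·x̄ = [17] + [-20] = [-3]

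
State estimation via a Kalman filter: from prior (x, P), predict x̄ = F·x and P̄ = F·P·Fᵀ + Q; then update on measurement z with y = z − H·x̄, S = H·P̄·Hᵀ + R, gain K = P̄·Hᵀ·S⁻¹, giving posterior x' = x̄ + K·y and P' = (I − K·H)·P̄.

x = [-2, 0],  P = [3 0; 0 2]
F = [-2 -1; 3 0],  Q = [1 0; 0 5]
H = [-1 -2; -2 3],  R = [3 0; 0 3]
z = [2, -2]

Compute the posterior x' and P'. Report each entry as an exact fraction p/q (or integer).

x̄ = F·x = [4, -6]
P̄ = F·P·Fᵀ + Q = [15 -18; -18 32]
y = z − H·x̄ = [-6, 24]
S = H·P̄·Hᵀ + R = [74 -180; -180 567]
K = P̄·Hᵀ·S⁻¹ = [-119/354 -406/1593; -43/177 248/1593]
x' = x̄ + K·y = [-53/531, -428/531]
P' = (I − K·H)·P̄ = [691/1062 95/531; 95/531 146/531]

x' = [-53/531, -428/531]
P' = [691/1062 95/531; 95/531 146/531]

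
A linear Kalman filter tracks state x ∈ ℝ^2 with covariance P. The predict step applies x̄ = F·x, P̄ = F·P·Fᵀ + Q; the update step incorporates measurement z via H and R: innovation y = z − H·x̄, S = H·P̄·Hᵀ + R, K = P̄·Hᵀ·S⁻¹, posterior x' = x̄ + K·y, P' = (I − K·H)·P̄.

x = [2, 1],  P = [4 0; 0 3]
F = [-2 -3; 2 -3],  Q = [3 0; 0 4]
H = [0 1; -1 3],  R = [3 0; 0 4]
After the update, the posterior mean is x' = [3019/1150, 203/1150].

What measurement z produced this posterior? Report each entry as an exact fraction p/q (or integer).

x̄ = F·x = [-7, 1]
P̄ = F·P·Fᵀ + Q = [46 11; 11 47]
S = H·P̄·Hᵀ + R = [50 130; 130 407]
K = P̄·Hᵀ·S⁻¹ = [6167/3450 -208/345; 743/1150 13/115]
x' − x̄ = [11069/1150, -947/1150] = K·y
y = (KᵀK)⁻¹·Kᵀ·(x' − x̄) = [1, -13]
z = y + H·x̄ = [1, -13] + [1, 10] = [2, -3]

z = [2, -3]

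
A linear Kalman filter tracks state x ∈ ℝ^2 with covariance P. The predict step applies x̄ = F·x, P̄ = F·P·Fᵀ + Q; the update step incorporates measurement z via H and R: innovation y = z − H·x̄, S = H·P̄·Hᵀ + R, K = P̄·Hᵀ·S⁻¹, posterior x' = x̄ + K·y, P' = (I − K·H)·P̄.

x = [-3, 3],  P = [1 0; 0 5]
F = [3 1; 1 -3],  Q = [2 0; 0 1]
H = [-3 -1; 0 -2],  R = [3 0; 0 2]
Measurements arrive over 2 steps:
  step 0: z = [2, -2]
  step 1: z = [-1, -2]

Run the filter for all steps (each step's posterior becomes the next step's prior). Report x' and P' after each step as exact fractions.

step 0: x' = [-3324/2837, 5035/5674], P' = [1076/2837 -465/2837; -465/2837 5613/11348]
step 1: x' = [-208549/3904238, 8761/11551], P' = [689846/1952119 -3189/23102; -3189/23102 10545/23102]

step 0: x̄ = F·x = [-6, -12]
step 0: P̄ = F·P·Fᵀ + Q = [16 -12; -12 47]
step 0: y = z − H·x̄ = [-28, -26]
step 0: S = H·P̄·Hᵀ + R = [122 22; 22 190]
step 0: K = P̄·Hᵀ·S⁻¹ = [-921/2837 465/2837; -11/11348 -5613/11348]
step 0: x' = x̄ + K·y = [-3324/2837, 5035/5674]
step 0: P' = (I − K·H)·P̄ = [1076/2837 -465/2837; -465/2837 5613/11348]
step 1: x̄ = F·x = [-14909/5674, -21753/5674]
step 1: P̄ = F·P·Fᵀ + Q = [55885/11348 10953/11348; 10953/11348 77329/11348]
step 1: y = z − H·x̄ = [-36077/2837, -27427/2837]
step 1: S = H·P̄·Hᵀ + R = [170014/2837 55094/2837; 55094/2837 83003/2837]
step 1: K = P̄·Hᵀ·S⁻¹ = [-1200045/3904238 3189/23102; -163/11551 -10545/23102]
step 1: x' = x̄ + K·y = [-208549/3904238, 8761/11551]
step 1: P' = (I − K·H)·P̄ = [689846/1952119 -3189/23102; -3189/23102 10545/23102]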